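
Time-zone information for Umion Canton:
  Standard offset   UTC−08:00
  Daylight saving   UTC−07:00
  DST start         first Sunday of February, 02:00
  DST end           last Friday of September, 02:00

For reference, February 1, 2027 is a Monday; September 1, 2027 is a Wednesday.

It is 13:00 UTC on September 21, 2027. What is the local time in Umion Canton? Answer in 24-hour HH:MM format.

06:00

1 February 2027 is a Monday, so the first Sunday is February 7.
1 September 2027 is a Wednesday, so Fridays fall on 3, 10, 17, 24; the last is September 24.
At the standard offset (UTC−08:00), 13:00 UTC − 8h = 05:00 Umion Canton standard time.
The standard-time date in Umion Canton, September 21, 2027, lies within the daylight-saving period (7 February – 24 September), so Umion Canton is on daylight time, UTC−07:00.
13:00 UTC − 7h = 06:00 local.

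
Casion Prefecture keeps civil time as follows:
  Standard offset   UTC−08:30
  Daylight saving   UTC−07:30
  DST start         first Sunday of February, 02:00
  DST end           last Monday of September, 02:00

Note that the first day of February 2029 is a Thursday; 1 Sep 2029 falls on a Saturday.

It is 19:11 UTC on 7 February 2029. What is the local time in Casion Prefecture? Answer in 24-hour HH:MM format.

1 February 2029 is a Thursday, so the first Sunday is February 4.
1 September 2029 is a Saturday, so Mondays fall on 3, 10, 17, 24; the last is September 24.
At the standard offset (UTC−08:30), 19:11 UTC − 8h30m = 10:41 Casion Prefecture standard time.
The standard-time date in Casion Prefecture, 7 February 2029, lies within the daylight-saving period (4 February – 24 September), so Casion Prefecture is on daylight time, UTC−07:30.
19:11 UTC − 7h30m = 11:41 local.

11:41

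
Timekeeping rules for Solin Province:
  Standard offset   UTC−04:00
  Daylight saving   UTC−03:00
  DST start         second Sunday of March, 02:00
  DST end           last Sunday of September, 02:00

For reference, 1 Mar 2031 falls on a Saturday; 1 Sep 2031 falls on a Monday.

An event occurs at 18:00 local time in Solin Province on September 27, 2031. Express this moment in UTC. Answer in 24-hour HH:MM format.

1 March 2031 is a Saturday, so the first Sunday is March 2 and the second is March 9.
1 September 2031 is a Monday, so Sundays fall on 7, 14, 21, 28; the last is September 28.
September 27, 2031 falls between 9 March and 28 September, so daylight saving is in effect and Solin Province is at UTC−03:00.
18:00 local + 3h = 21:00 UTC.

21:00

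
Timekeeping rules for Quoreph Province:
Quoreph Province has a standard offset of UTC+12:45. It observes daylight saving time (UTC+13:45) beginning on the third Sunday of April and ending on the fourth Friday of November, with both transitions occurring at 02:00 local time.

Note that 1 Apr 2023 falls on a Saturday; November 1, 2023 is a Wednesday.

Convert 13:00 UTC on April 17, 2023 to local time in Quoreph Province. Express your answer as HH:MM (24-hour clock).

1 April 2023 is a Saturday, so the first Sunday is April 2 and the third is April 16.
1 November 2023 is a Wednesday, so the first Friday is November 3 and the fourth is November 24.
At the standard offset (UTC+12:45), 13:00 UTC + 12h45m = 01:45 Quoreph Province standard time (rolling into the next day, 18 April 2023).
The standard-time date in Quoreph Province, April 18, 2023, falls between 16 April and 24 November, so daylight saving is in effect and Quoreph Province is at UTC+13:45.
13:00 UTC + 13h45m = 02:45 local (rolling into the next day, 18 April 2023).

02:45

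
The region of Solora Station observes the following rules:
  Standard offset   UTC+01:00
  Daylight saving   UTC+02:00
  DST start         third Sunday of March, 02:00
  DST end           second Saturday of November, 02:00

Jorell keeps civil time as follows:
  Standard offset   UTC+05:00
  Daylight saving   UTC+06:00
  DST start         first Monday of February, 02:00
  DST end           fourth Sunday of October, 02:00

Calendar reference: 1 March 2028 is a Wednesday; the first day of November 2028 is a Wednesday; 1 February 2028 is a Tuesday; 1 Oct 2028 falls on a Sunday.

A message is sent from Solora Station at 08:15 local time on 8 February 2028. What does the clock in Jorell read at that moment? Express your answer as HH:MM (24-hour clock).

13:15

1 March 2028 is a Wednesday, so the first Sunday is March 5 and the third is March 19.
1 November 2028 is a Wednesday, so the first Saturday is November 4 and the second is November 11.
Daylight saving runs 19 March – 11 November; 8 February 2028 is outside that window, so Solora Station is on standard time at UTC+01:00.
08:15 Solora Station − 1h = 07:15 UTC.
1 February 2028 is a Tuesday, so the first Monday is February 7.
1 October 2028 is a Sunday, so the first Sunday is October 1 and the fourth is October 22.
At the standard offset (UTC+05:00), 07:15 UTC + 5h = 12:15 Jorell standard time.
The standard-time date in Jorell, 8 February 2028, falls between 7 February and 22 October, so daylight saving is in effect and Jorell is at UTC+06:00.
07:15 UTC + 6h = 13:15 Jorell.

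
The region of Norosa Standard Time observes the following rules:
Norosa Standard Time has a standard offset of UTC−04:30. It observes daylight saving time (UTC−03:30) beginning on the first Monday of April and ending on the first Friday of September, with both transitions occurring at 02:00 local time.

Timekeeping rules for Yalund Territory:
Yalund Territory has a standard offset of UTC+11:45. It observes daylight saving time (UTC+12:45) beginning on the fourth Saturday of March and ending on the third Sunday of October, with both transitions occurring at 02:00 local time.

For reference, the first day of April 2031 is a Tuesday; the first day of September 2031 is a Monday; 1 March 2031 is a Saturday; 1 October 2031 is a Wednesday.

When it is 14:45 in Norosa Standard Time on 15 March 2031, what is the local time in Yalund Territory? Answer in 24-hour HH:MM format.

07:00

1 April 2031 is a Tuesday, so the first Monday is April 7.
1 September 2031 is a Monday, so the first Friday is September 5.
Daylight saving runs 7 April – 5 September; 15 March 2031 is outside that window, so Norosa Standard Time is on standard time at UTC−04:30.
14:45 Norosa Standard Time + 4h30m = 19:15 UTC.
1 March 2031 is a Saturday, so the first Saturday is March 1 and the fourth is March 22.
1 October 2031 is a Wednesday, so the first Sunday is October 5 and the third is October 19.
At the standard offset (UTC+11:45), 19:15 UTC + 11h45m = 07:00 Yalund Territory standard time (rolling into the next day, 16 March 2031).
The standard-time date in Yalund Territory, 16 March 2031, does not fall between 22 March and 19 October, so daylight saving is not in effect and Yalund Territory is at UTC+11:45.
19:15 UTC + 11h45m = 07:00 Yalund Territory (rolling into the next day, 16 March 2031).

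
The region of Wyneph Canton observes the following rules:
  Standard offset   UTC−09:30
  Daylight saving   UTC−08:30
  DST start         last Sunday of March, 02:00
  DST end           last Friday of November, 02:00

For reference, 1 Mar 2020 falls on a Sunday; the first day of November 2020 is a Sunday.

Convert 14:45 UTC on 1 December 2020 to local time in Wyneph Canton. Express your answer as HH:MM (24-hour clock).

05:15

1 March 2020 is a Sunday, so Sundays fall on 1, 8, 15, 22, 29; the last is March 29.
1 November 2020 is a Sunday, so Fridays fall on 6, 13, 20, 27; the last is November 27.
At the standard offset (UTC−09:30), 14:45 UTC − 9h30m = 05:15 Wyneph Canton standard time.
The standard-time date in Wyneph Canton, 1 December 2020, does not fall between 29 March and 27 November, so daylight saving is not in effect and Wyneph Canton is at UTC−09:30.
14:45 UTC − 9h30m = 05:15 local.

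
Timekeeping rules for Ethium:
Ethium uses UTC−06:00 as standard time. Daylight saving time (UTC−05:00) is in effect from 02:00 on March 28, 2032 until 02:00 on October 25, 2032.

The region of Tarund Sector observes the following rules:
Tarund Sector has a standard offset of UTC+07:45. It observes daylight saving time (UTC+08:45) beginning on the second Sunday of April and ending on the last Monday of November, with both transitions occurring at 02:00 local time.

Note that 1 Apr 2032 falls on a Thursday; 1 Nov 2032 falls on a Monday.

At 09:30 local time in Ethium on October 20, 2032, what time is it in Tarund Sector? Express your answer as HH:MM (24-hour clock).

October 20, 2032 falls between 28 March and 25 October, so daylight saving is in effect and Ethium is at UTC−05:00.
09:30 Ethium + 5h = 14:30 UTC.
1 April 2032 is a Thursday, so the first Sunday is April 4 and the second is April 11.
1 November 2032 is a Monday, so Mondays fall on 1, 8, 15, 22, 29; the last is November 29.
At the standard offset (UTC+07:45), 14:30 UTC + 7h45m = 22:15 Tarund Sector standard time.
Daylight saving runs 11 April – 29 November; the standard-time date in Tarund Sector, October 20, 2032, is inside that window, so Tarund Sector is at UTC+08:45.
14:30 UTC + 8h45m = 23:15 Tarund Sector.

23:15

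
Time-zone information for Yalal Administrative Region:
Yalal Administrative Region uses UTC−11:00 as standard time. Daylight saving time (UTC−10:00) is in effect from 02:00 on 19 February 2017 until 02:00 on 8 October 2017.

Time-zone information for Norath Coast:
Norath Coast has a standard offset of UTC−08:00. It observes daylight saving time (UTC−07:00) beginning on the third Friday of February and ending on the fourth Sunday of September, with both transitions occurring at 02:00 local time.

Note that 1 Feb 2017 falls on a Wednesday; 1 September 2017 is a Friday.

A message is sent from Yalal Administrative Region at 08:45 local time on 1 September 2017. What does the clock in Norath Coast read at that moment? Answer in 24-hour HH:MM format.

1 September 2017 lies within the daylight-saving period (19 February – 8 October), so Yalal Administrative Region is on daylight time, UTC−10:00.
08:45 Yalal Administrative Region + 10h = 18:45 UTC.
1 February 2017 is a Wednesday, so the first Friday is February 3 and the third is February 17.
1 September 2017 is a Friday, so the first Sunday is September 3 and the fourth is September 24.
At the standard offset (UTC−08:00), 18:45 UTC − 8h = 10:45 Norath Coast standard time.
The standard-time date in Norath Coast, 1 September 2017, lies within the daylight-saving period (17 February – 24 September), so Norath Coast is on daylight time, UTC−07:00.
18:45 UTC − 7h = 11:45 Norath Coast.

11:45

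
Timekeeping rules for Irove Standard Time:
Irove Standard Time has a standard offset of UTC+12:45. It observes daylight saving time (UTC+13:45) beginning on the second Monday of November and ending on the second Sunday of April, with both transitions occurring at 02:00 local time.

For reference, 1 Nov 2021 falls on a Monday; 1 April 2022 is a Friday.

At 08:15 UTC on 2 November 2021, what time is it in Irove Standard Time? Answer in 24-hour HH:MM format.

21:00

1 November 2021 is a Monday, so the first Monday is November 1 and the second is November 8.
1 April 2022 is a Friday, so the first Sunday is April 3 and the second is April 10.
At the standard offset (UTC+12:45), 08:15 UTC + 12h45m = 21:00 Irove Standard Time standard time.
Daylight saving runs 8 November 2021 – 10 April 2022; the standard-time date in Irove Standard Time, 2 November 2021, is outside that window, so Irove Standard Time is on standard time at UTC+12:45.
08:15 UTC + 12h45m = 21:00 local.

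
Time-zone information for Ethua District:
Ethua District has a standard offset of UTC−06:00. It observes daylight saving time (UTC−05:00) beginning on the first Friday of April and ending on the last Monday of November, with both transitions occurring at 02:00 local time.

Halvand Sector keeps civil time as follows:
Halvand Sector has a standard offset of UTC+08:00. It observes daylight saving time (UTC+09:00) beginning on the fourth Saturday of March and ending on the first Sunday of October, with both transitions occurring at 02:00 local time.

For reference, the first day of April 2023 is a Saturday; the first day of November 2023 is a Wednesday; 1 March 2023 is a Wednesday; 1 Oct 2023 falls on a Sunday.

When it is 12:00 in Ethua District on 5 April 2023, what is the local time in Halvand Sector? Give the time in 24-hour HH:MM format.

1 April 2023 is a Saturday, so the first Friday is April 7.
1 November 2023 is a Wednesday, so Mondays fall on 6, 13, 20, 27; the last is November 27.
Daylight saving runs 7 April – 27 November; 5 April 2023 is outside that window, so Ethua District is on standard time at UTC−06:00.
12:00 Ethua District + 6h = 18:00 UTC.
1 March 2023 is a Wednesday, so the first Saturday is March 4 and the fourth is March 25.
1 October 2023 is a Sunday, so the first Sunday is October 1.
At the standard offset (UTC+08:00), 18:00 UTC + 8h = 02:00 Halvand Sector standard time (rolling into the next day, 6 April 2023).
Daylight saving runs 25 March – 1 October; the standard-time date in Halvand Sector, 6 April 2023, is inside that window, so Halvand Sector is at UTC+09:00.
18:00 UTC + 9h = 03:00 Halvand Sector (rolling into the next day, 6 April 2023).

03:00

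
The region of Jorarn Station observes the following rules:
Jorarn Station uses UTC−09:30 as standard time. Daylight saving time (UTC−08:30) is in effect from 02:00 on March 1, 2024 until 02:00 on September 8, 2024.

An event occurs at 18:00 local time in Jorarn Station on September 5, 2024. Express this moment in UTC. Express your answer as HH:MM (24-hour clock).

02:30

Daylight saving runs 1 March – 8 September; September 5, 2024 is inside that window, so Jorarn Station is at UTC−08:30.
18:00 local + 8h30m = 02:30 UTC (rolling into the next day, 6 September 2024).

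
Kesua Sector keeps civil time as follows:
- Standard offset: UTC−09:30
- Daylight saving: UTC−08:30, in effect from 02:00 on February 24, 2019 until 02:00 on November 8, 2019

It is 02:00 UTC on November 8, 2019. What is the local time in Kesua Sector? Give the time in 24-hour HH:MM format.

At the standard offset (UTC−09:30), 02:00 UTC − 9h30m = 16:30 Kesua Sector standard time (rolling into the previous day, 7 November 2019).
Daylight saving runs 24 February – 8 November; the standard-time date in Kesua Sector, November 7, 2019, is inside that window, so Kesua Sector is at UTC−08:30.
02:00 UTC − 8h30m = 17:30 local (rolling into the previous day, 7 November 2019).

17:30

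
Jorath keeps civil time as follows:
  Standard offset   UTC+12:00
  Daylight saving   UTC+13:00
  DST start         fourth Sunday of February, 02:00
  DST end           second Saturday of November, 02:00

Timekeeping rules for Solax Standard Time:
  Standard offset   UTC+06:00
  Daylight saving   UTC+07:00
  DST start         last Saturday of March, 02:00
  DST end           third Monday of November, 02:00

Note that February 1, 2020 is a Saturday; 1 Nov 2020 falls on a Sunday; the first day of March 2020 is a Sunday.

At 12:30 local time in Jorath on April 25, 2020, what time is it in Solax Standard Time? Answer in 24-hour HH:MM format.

1 February 2020 is a Saturday, so the first Sunday is February 2 and the fourth is February 23.
1 November 2020 is a Sunday, so the first Saturday is November 7 and the second is November 14.
Daylight saving runs 23 February – 14 November; April 25, 2020 is inside that window, so Jorath is at UTC+13:00.
12:30 Jorath − 13h = 23:30 UTC (rolling into the previous day, 24 April 2020).
1 March 2020 is a Sunday, so Saturdays fall on 7, 14, 21, 28; the last is March 28.
1 November 2020 is a Sunday, so the first Monday is November 2 and the third is November 16.
At the standard offset (UTC+06:00), 23:30 UTC + 6h = 05:30 Solax Standard Time standard time (rolling into the next day, 25 April 2020).
The standard-time date in Solax Standard Time, April 25, 2020, falls between 28 March and 16 November, so daylight saving is in effect and Solax Standard Time is at UTC+07:00.
23:30 UTC + 7h = 06:30 Solax Standard Time (rolling into the next day, 25 April 2020).

06:30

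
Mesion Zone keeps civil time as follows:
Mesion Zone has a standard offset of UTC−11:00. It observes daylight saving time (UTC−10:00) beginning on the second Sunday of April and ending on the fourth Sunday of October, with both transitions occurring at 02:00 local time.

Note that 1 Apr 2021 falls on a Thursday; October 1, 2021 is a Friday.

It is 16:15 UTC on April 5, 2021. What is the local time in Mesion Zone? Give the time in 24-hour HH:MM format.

05:15

1 April 2021 is a Thursday, so the first Sunday is April 4 and the second is April 11.
1 October 2021 is a Friday, so the first Sunday is October 3 and the fourth is October 24.
At the standard offset (UTC−11:00), 16:15 UTC − 11h = 05:15 Mesion Zone standard time.
The standard-time date in Mesion Zone, April 5, 2021, is outside the daylight-saving period (11 April – 24 October), so Mesion Zone is on standard time, UTC−11:00.
16:15 UTC − 11h = 05:15 local.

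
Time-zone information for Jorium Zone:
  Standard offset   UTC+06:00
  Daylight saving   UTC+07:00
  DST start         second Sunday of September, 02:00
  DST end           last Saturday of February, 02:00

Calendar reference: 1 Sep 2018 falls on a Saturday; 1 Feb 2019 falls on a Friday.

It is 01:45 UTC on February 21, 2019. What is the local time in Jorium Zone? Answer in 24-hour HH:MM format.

08:45

1 September 2018 is a Saturday, so the first Sunday is September 2 and the second is September 9.
1 February 2019 is a Friday, so Saturdays fall on 2, 9, 16, 23; the last is February 23.
At the standard offset (UTC+06:00), 01:45 UTC + 6h = 07:45 Jorium Zone standard time.
The standard-time date in Jorium Zone, February 21, 2019, lies within the daylight-saving period (9 September 2018 – 23 February 2019), so Jorium Zone is on daylight time, UTC+07:00.
01:45 UTC + 7h = 08:45 local.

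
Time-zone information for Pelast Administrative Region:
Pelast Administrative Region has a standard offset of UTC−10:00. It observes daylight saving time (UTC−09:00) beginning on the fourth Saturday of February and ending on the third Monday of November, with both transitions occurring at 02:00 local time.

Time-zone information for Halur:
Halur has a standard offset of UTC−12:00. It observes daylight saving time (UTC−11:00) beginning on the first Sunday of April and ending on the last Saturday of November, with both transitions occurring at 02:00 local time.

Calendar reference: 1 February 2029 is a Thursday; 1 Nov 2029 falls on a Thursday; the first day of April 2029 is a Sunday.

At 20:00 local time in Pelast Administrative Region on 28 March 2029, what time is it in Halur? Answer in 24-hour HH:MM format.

1 February 2029 is a Thursday, so the first Saturday is February 3 and the fourth is February 24.
1 November 2029 is a Thursday, so the first Monday is November 5 and the third is November 19.
28 March 2029 falls between 24 February and 19 November, so daylight saving is in effect and Pelast Administrative Region is at UTC−09:00.
20:00 Pelast Administrative Region + 9h = 05:00 UTC (rolling into the next day, 29 March 2029).
1 April 2029 is a Sunday, so the first Sunday is April 1.
1 November 2029 is a Thursday, so Saturdays fall on 3, 10, 17, 24; the last is November 24.
At the standard offset (UTC−12:00), 05:00 UTC − 12h = 17:00 Halur standard time (rolling into the previous day, 28 March 2029).
The standard-time date in Halur, 28 March 2029, does not fall between 1 April and 24 November, so daylight saving is not in effect and Halur is at UTC−12:00.
05:00 UTC − 12h = 17:00 Halur (rolling into the previous day, 28 March 2029).

17:00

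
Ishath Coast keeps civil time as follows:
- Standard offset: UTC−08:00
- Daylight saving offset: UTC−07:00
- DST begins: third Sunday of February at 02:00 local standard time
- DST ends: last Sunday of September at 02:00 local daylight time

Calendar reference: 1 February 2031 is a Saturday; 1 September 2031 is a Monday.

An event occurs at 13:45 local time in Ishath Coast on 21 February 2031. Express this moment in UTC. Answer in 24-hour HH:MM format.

20:45

1 February 2031 is a Saturday, so the first Sunday is February 2 and the third is February 16.
1 September 2031 is a Monday, so Sundays fall on 7, 14, 21, 28; the last is September 28.
Daylight saving runs 16 February – 28 September; 21 February 2031 is inside that window, so Ishath Coast is at UTC−07:00.
13:45 local + 7h = 20:45 UTC.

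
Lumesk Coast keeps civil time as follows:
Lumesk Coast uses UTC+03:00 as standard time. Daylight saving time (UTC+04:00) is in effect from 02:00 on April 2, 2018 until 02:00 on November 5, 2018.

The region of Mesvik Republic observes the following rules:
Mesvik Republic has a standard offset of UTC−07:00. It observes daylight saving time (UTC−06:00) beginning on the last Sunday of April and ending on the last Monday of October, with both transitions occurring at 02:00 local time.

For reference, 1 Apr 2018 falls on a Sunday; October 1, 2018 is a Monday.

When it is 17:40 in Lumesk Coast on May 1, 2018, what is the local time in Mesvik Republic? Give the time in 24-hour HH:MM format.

May 1, 2018 falls between 2 April and 5 November, so daylight saving is in effect and Lumesk Coast is at UTC+04:00.
17:40 Lumesk Coast − 4h = 13:40 UTC.
1 April 2018 is a Sunday, so Sundays fall on 1, 8, 15, 22, 29; the last is April 29.
1 October 2018 is a Monday, so Mondays fall on 1, 8, 15, 22, 29; the last is October 29.
At the standard offset (UTC−07:00), 13:40 UTC − 7h = 06:40 Mesvik Republic standard time.
Daylight saving runs 29 April – 29 October; the standard-time date in Mesvik Republic, May 1, 2018, is inside that window, so Mesvik Republic is at UTC−06:00.
13:40 UTC − 6h = 07:40 Mesvik Republic.

07:40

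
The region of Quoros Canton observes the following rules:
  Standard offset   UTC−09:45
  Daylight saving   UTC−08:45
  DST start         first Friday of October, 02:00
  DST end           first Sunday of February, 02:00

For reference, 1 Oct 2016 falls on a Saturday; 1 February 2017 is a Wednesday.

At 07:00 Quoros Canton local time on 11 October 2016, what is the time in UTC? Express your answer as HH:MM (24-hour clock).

1 October 2016 is a Saturday, so the first Friday is October 7.
1 February 2017 is a Wednesday, so the first Sunday is February 5.
Daylight saving runs 7 October 2016 – 5 February 2017; 11 October 2016 is inside that window, so Quoros Canton is at UTC−08:45.
07:00 local + 8h45m = 15:45 UTC.

15:45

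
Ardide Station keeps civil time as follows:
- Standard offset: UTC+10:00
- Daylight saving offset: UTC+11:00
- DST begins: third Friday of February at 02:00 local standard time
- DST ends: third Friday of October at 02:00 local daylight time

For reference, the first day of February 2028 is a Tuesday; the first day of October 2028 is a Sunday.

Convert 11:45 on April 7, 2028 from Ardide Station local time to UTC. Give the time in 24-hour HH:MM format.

00:45

1 February 2028 is a Tuesday, so the first Friday is February 4 and the third is February 18.
1 October 2028 is a Sunday, so the first Friday is October 6 and the third is October 20.
April 7, 2028 lies within the daylight-saving period (18 February – 20 October), so Ardide Station is on daylight time, UTC+11:00.
11:45 local − 11h = 00:45 UTC.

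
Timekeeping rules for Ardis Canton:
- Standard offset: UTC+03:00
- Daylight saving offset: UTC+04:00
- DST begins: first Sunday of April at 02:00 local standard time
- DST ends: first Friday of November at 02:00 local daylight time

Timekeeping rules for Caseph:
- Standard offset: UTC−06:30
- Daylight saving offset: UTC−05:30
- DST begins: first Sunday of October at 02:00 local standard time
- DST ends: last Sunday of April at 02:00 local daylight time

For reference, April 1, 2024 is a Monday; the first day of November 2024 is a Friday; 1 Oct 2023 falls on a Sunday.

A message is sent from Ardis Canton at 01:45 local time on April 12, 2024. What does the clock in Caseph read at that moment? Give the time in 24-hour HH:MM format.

1 April 2024 is a Monday, so the first Sunday is April 7.
1 November 2024 is a Friday, so the first Friday is November 1.
April 12, 2024 lies within the daylight-saving period (7 April – 1 November), so Ardis Canton is on daylight time, UTC+04:00.
01:45 Ardis Canton − 4h = 21:45 UTC (rolling into the previous day, 11 April 2024).
1 October 2023 is a Sunday, so the first Sunday is October 1.
1 April 2024 is a Monday, so Sundays fall on 7, 14, 21, 28; the last is April 28.
At the standard offset (UTC−06:30), 21:45 UTC − 6h30m = 15:15 Caseph standard time.
Daylight saving runs 1 October 2023 – 28 April 2024; the standard-time date in Caseph, April 11, 2024, is inside that window, so Caseph is at UTC−05:30.
21:45 UTC − 5h30m = 16:15 Caseph.

16:15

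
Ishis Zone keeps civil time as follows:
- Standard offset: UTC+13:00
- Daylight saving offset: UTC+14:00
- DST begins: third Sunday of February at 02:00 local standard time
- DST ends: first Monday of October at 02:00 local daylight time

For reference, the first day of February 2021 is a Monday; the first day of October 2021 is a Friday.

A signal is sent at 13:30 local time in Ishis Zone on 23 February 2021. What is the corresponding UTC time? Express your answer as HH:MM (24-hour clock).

23:30

1 February 2021 is a Monday, so the first Sunday is February 7 and the third is February 21.
1 October 2021 is a Friday, so the first Monday is October 4.
Daylight saving runs 21 February – 4 October; 23 February 2021 is inside that window, so Ishis Zone is at UTC+14:00.
13:30 local − 14h = 23:30 UTC (rolling into the previous day, 22 February 2021).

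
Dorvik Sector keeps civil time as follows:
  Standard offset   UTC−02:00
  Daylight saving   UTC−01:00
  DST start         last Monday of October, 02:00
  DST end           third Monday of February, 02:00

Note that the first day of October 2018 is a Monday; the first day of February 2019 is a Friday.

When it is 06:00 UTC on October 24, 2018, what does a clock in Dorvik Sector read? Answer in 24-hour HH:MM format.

04:00

1 October 2018 is a Monday, so Mondays fall on 1, 8, 15, 22, 29; the last is October 29.
1 February 2019 is a Friday, so the first Monday is February 4 and the third is February 18.
At the standard offset (UTC−02:00), 06:00 UTC − 2h = 04:00 Dorvik Sector standard time.
Daylight saving runs 29 October 2018 – 18 February 2019; the standard-time date in Dorvik Sector, October 24, 2018, is outside that window, so Dorvik Sector is on standard time at UTC−02:00.
06:00 UTC − 2h = 04:00 local.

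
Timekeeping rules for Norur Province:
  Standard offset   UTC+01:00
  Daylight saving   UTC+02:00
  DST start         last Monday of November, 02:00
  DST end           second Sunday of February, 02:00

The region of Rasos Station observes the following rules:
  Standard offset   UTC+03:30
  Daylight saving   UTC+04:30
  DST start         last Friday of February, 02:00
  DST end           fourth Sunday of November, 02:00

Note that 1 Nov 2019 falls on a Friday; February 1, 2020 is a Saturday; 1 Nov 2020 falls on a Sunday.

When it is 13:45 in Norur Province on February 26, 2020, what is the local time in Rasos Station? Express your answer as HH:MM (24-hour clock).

1 November 2019 is a Friday, so Mondays fall on 4, 11, 18, 25; the last is November 25.
1 February 2020 is a Saturday, so the first Sunday is February 2 and the second is February 9.
February 26, 2020 does not fall between 25 November 2019 and 9 February 2020, so daylight saving is not in effect and Norur Province is at UTC+01:00.
13:45 Norur Province − 1h = 12:45 UTC.
1 February 2020 is a Saturday, so Fridays fall on 7, 14, 21, 28; the last is February 28.
1 November 2020 is a Sunday, so the first Sunday is November 1 and the fourth is November 22.
At the standard offset (UTC+03:30), 12:45 UTC + 3h30m = 16:15 Rasos Station standard time.
The standard-time date in Rasos Station, February 26, 2020, does not fall between 28 February and 22 November, so daylight saving is not in effect and Rasos Station is at UTC+03:30.
12:45 UTC + 3h30m = 16:15 Rasos Station.

16:15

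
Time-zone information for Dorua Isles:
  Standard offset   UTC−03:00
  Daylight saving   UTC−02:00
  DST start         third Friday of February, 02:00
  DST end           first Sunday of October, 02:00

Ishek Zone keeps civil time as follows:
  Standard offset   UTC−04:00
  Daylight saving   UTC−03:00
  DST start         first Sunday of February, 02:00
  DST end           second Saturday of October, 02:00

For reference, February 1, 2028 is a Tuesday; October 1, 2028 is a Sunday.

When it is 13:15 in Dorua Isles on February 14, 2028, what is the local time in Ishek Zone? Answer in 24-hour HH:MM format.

1 February 2028 is a Tuesday, so the first Friday is February 4 and the third is February 18.
1 October 2028 is a Sunday, so the first Sunday is October 1.
February 14, 2028 does not fall between 18 February and 1 October, so daylight saving is not in effect and Dorua Isles is at UTC−03:00.
13:15 Dorua Isles + 3h = 16:15 UTC.
1 February 2028 is a Tuesday, so the first Sunday is February 6.
1 October 2028 is a Sunday, so the first Saturday is October 7 and the second is October 14.
At the standard offset (UTC−04:00), 16:15 UTC − 4h = 12:15 Ishek Zone standard time.
The standard-time date in Ishek Zone, February 14, 2028, falls between 6 February and 14 October, so daylight saving is in effect and Ishek Zone is at UTC−03:00.
16:15 UTC − 3h = 13:15 Ishek Zone.

13:15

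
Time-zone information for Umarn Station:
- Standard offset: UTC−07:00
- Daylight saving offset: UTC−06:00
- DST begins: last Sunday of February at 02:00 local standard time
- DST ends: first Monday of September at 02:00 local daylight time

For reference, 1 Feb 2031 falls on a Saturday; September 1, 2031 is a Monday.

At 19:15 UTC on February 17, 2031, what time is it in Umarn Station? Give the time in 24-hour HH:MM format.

12:15

1 February 2031 is a Saturday, so Sundays fall on 2, 9, 16, 23; the last is February 23.
1 September 2031 is a Monday, so the first Monday is September 1.
At the standard offset (UTC−07:00), 19:15 UTC − 7h = 12:15 Umarn Station standard time.
The standard-time date in Umarn Station, February 17, 2031, does not fall between 23 February and 1 September, so daylight saving is not in effect and Umarn Station is at UTC−07:00.
19:15 UTC − 7h = 12:15 local.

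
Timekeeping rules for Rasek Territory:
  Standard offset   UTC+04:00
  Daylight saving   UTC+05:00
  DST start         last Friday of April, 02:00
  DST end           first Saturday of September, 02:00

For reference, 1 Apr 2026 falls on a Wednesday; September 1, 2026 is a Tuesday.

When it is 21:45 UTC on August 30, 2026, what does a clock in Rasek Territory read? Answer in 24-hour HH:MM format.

1 April 2026 is a Wednesday, so Fridays fall on 3, 10, 17, 24; the last is April 24.
1 September 2026 is a Tuesday, so the first Saturday is September 5.
At the standard offset (UTC+04:00), 21:45 UTC + 4h = 01:45 Rasek Territory standard time (rolling into the next day, 31 August 2026).
The standard-time date in Rasek Territory, August 31, 2026, lies within the daylight-saving period (24 April – 5 September), so Rasek Territory is on daylight time, UTC+05:00.
21:45 UTC + 5h = 02:45 local (rolling into the next day, 31 August 2026).

02:45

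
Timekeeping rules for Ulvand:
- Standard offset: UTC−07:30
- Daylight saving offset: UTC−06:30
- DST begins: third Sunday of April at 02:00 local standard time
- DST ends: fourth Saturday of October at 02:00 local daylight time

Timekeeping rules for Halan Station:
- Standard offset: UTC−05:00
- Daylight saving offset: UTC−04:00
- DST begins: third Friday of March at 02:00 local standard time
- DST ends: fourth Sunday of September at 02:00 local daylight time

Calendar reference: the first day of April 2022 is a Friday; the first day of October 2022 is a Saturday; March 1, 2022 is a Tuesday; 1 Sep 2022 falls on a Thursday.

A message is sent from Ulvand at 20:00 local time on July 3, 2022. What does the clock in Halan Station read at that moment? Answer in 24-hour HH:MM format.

22:30

1 April 2022 is a Friday, so the first Sunday is April 3 and the third is April 17.
1 October 2022 is a Saturday, so the first Saturday is October 1 and the fourth is October 22.
July 3, 2022 falls between 17 April and 22 October, so daylight saving is in effect and Ulvand is at UTC−06:30.
20:00 Ulvand + 6h30m = 02:30 UTC (rolling into the next day, 4 July 2022).
1 March 2022 is a Tuesday, so the first Friday is March 4 and the third is March 18.
1 September 2022 is a Thursday, so the first Sunday is September 4 and the fourth is September 25.
At the standard offset (UTC−05:00), 02:30 UTC − 5h = 21:30 Halan Station standard time (rolling into the previous day, 3 July 2022).
Daylight saving runs 18 March – 25 September; the standard-time date in Halan Station, July 3, 2022, is inside that window, so Halan Station is at UTC−04:00.
02:30 UTC − 4h = 22:30 Halan Station (rolling into the previous day, 3 July 2022).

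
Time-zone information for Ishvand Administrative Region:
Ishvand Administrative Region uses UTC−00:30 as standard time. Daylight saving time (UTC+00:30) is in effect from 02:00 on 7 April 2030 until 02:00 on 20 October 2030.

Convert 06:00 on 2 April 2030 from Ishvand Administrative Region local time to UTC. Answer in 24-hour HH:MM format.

2 April 2030 is outside the daylight-saving period (7 April – 20 October), so Ishvand Administrative Region is on standard time, UTC−00:30.
06:00 local + 0h30m = 06:30 UTC.

06:30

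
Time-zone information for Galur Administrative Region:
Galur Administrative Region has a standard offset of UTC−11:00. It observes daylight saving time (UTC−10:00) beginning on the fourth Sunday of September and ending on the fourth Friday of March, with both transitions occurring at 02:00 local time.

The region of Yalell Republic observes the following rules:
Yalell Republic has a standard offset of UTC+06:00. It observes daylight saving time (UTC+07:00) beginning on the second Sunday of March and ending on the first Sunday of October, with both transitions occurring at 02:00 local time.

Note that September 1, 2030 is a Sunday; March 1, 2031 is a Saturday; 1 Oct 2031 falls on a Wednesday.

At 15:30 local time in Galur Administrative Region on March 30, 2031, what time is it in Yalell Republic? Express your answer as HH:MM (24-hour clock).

1 September 2030 is a Sunday, so the first Sunday is September 1 and the fourth is September 22.
1 March 2031 is a Saturday, so the first Friday is March 7 and the fourth is March 28.
March 30, 2031 is outside the daylight-saving period (22 September 2030 – 28 March 2031), so Galur Administrative Region is on standard time, UTC−11:00.
15:30 Galur Administrative Region + 11h = 02:30 UTC (rolling into the next day, 31 March 2031).
1 March 2031 is a Saturday, so the first Sunday is March 2 and the second is March 9.
1 October 2031 is a Wednesday, so the first Sunday is October 5.
At the standard offset (UTC+06:00), 02:30 UTC + 6h = 08:30 Yalell Republic standard time.
The standard-time date in Yalell Republic, March 31, 2031, falls between 9 March and 5 October, so daylight saving is in effect and Yalell Republic is at UTC+07:00.
02:30 UTC + 7h = 09:30 Yalell Republic.

09:30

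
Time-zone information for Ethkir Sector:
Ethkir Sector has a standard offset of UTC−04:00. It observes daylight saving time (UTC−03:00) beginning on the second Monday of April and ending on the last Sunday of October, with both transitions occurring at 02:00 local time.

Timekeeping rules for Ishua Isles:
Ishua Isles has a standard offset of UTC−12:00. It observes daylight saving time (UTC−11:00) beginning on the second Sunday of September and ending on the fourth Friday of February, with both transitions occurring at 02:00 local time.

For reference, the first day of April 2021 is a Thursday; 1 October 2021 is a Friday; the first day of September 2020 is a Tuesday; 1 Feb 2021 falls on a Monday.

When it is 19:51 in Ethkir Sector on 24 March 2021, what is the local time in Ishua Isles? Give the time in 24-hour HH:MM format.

1 April 2021 is a Thursday, so the first Monday is April 5 and the second is April 12.
1 October 2021 is a Friday, so Sundays fall on 3, 10, 17, 24, 31; the last is October 31.
24 March 2021 does not fall between 12 April and 31 October, so daylight saving is not in effect and Ethkir Sector is at UTC−04:00.
19:51 Ethkir Sector + 4h = 23:51 UTC.
1 September 2020 is a Tuesday, so the first Sunday is September 6 and the second is September 13.
1 February 2021 is a Monday, so the first Friday is February 5 and the fourth is February 26.
At the standard offset (UTC−12:00), 23:51 UTC − 12h = 11:51 Ishua Isles standard time.
The standard-time date in Ishua Isles, 24 March 2021, is outside the daylight-saving period (13 September 2020 – 26 February 2021), so Ishua Isles is on standard time, UTC−12:00.
23:51 UTC − 12h = 11:51 Ishua Isles.

11:51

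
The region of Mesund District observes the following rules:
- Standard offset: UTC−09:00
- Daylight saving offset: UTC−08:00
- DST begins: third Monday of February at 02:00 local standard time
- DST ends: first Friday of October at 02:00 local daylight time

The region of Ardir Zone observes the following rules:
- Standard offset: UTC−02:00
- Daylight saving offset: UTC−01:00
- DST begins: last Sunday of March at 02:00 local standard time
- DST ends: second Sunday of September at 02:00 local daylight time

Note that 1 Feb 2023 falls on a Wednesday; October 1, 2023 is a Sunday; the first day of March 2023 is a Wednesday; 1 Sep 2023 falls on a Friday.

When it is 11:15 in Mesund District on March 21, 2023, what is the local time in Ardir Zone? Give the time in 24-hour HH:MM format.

17:15

1 February 2023 is a Wednesday, so the first Monday is February 6 and the third is February 20.
1 October 2023 is a Sunday, so the first Friday is October 6.
Daylight saving runs 20 February – 6 October; March 21, 2023 is inside that window, so Mesund District is at UTC−08:00.
11:15 Mesund District + 8h = 19:15 UTC.
1 March 2023 is a Wednesday, so Sundays fall on 5, 12, 19, 26; the last is March 26.
1 September 2023 is a Friday, so the first Sunday is September 3 and the second is September 10.
At the standard offset (UTC−02:00), 19:15 UTC − 2h = 17:15 Ardir Zone standard time.
Daylight saving runs 26 March – 10 September; the standard-time date in Ardir Zone, March 21, 2023, is outside that window, so Ardir Zone is on standard time at UTC−02:00.
19:15 UTC − 2h = 17:15 Ardir Zone.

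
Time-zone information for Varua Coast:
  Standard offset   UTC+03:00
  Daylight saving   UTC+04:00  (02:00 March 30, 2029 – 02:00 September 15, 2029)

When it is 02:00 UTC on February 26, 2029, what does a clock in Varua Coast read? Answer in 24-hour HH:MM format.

05:00

At the standard offset (UTC+03:00), 02:00 UTC + 3h = 05:00 Varua Coast standard time.
The standard-time date in Varua Coast, February 26, 2029, is outside the daylight-saving period (30 March – 15 September), so Varua Coast is on standard time, UTC+03:00.
02:00 UTC + 3h = 05:00 local.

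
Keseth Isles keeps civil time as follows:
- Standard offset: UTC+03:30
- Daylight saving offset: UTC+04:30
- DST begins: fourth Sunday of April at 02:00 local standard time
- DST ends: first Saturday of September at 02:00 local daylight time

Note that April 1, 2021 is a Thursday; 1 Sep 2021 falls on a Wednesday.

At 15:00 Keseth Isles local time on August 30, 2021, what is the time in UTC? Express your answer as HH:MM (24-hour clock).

1 April 2021 is a Thursday, so the first Sunday is April 4 and the fourth is April 25.
1 September 2021 is a Wednesday, so the first Saturday is September 4.
August 30, 2021 falls between 25 April and 4 September, so daylight saving is in effect and Keseth Isles is at UTC+04:30.
15:00 local − 4h30m = 10:30 UTC.

10:30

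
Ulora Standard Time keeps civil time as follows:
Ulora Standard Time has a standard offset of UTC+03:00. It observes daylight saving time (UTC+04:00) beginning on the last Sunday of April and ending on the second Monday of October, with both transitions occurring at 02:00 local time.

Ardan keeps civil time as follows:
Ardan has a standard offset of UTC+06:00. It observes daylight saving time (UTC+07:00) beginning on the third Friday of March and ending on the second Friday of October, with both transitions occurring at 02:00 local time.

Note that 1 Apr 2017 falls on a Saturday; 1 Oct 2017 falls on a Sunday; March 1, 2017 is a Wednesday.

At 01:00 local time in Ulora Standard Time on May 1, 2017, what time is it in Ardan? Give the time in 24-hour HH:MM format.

04:00

1 April 2017 is a Saturday, so Sundays fall on 2, 9, 16, 23, 30; the last is April 30.
1 October 2017 is a Sunday, so the first Monday is October 2 and the second is October 9.
Daylight saving runs 30 April – 9 October; May 1, 2017 is inside that window, so Ulora Standard Time is at UTC+04:00.
01:00 Ulora Standard Time − 4h = 21:00 UTC (rolling into the previous day, 30 April 2017).
1 March 2017 is a Wednesday, so the first Friday is March 3 and the third is March 17.
1 October 2017 is a Sunday, so the first Friday is October 6 and the second is October 13.
At the standard offset (UTC+06:00), 21:00 UTC + 6h = 03:00 Ardan standard time (rolling into the next day, 1 May 2017).
The standard-time date in Ardan, May 1, 2017, lies within the daylight-saving period (17 March – 13 October), so Ardan is on daylight time, UTC+07:00.
21:00 UTC + 7h = 04:00 Ardan (rolling into the next day, 1 May 2017).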